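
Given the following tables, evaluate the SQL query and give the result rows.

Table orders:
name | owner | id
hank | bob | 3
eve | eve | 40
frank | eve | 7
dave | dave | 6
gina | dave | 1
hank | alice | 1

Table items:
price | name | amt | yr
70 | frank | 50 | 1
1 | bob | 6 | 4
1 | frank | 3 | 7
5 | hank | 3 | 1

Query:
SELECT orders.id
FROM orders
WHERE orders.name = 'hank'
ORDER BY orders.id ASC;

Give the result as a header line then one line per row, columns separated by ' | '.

== RESULT ==
orders.id
1
3

Derivation:
After WHERE (2 rows):
orders.name | orders.owner | orders.id
hank | bob | 3
hank | alice | 1
After SELECT (2 rows):
orders.id
3
1
After ORDER BY (2 rows):
orders.id
1
3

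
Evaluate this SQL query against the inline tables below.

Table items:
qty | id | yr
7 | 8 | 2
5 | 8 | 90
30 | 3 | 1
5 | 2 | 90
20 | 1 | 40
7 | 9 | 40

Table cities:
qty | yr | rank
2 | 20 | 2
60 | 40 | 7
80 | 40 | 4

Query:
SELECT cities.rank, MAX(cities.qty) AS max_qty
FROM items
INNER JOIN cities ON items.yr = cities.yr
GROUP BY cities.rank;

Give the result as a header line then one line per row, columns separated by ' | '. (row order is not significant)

== RESULT ==
cities.rank | max_qty
7 | 60
4 | 80

Derivation:
After JOIN cities (4 rows):
items.qty | items.id | items.yr | cities.qty | cities.yr | cities.rank
20 | 1 | 40 | 60 | 40 | 7
20 | 1 | 40 | 80 | 40 | 4
7 | 9 | 40 | 60 | 40 | 7
7 | 9 | 40 | 80 | 40 | 4
After GROUP BY (2 rows):
cities.rank | max_qty
7 | 60
4 | 80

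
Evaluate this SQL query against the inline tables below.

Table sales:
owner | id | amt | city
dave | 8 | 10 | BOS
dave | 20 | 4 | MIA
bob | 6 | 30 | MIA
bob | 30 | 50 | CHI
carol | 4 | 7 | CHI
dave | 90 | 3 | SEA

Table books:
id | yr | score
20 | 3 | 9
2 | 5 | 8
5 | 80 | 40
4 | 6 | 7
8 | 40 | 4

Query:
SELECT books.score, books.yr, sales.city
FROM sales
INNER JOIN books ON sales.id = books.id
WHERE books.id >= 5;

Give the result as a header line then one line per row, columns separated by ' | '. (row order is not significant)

After JOIN books (3 rows):
sales.owner | sales.id | sales.amt | sales.city | books.id | books.yr | books.score
dave | 8 | 10 | BOS | 8 | 40 | 4
dave | 20 | 4 | MIA | 20 | 3 | 9
carol | 4 | 7 | CHI | 4 | 6 | 7
After WHERE (2 rows):
sales.owner | sales.id | sales.amt | sales.city | books.id | books.yr | books.score
dave | 8 | 10 | BOS | 8 | 40 | 4
dave | 20 | 4 | MIA | 20 | 3 | 9
After SELECT (2 rows):
books.score | books.yr | sales.city
4 | 40 | BOS
9 | 3 | MIA

== RESULT ==
books.score | books.yr | sales.city
4 | 40 | BOS
9 | 3 | MIA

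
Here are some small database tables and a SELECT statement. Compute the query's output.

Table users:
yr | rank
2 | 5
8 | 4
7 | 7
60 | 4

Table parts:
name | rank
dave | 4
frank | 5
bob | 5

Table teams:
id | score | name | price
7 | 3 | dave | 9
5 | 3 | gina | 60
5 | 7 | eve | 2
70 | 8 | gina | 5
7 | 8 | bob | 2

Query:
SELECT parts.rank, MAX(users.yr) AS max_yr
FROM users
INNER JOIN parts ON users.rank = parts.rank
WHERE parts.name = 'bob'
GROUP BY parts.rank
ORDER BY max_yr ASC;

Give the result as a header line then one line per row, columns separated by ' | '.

== RESULT ==
parts.rank | max_yr
5 | 2

Derivation:
After JOIN parts (4 rows):
users.yr | users.rank | parts.name | parts.rank
2 | 5 | frank | 5
2 | 5 | bob | 5
8 | 4 | dave | 4
60 | 4 | dave | 4
After WHERE (1 rows):
users.yr | users.rank | parts.name | parts.rank
2 | 5 | bob | 5
After GROUP BY (1 rows):
parts.rank | max_yr
5 | 2
After ORDER BY (1 rows):
parts.rank | max_yr
5 | 2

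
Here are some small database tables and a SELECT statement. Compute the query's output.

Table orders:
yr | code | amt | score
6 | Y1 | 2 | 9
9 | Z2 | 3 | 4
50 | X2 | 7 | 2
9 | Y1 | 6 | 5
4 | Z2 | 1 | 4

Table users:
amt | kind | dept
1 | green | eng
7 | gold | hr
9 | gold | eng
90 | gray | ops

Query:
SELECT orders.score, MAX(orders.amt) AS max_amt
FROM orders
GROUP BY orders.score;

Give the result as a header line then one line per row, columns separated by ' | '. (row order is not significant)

== RESULT ==
orders.score | max_amt
9 | 2
4 | 3
2 | 7
5 | 6

Derivation:
After GROUP BY (4 rows):
orders.score | max_amt
9 | 2
4 | 3
2 | 7
5 | 6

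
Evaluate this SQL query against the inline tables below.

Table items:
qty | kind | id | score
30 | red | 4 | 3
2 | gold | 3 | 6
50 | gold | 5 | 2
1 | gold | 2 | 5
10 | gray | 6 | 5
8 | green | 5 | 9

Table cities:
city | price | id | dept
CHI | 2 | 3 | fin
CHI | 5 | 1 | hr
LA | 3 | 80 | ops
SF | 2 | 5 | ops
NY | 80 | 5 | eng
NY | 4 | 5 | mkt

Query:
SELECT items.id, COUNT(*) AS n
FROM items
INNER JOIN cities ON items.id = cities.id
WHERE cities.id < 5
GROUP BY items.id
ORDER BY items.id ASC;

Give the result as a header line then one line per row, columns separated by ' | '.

== RESULT ==
items.id | n
3 | 1

Derivation:
After JOIN cities (7 rows):
items.qty | items.kind | items.id | items.score | cities.city | cities.price | cities.id | cities.dept
2 | gold | 3 | 6 | CHI | 2 | 3 | fin
50 | gold | 5 | 2 | SF | 2 | 5 | ops
50 | gold | 5 | 2 | NY | 80 | 5 | eng
50 | gold | 5 | 2 | NY | 4 | 5 | mkt
8 | green | 5 | 9 | SF | 2 | 5 | ops
8 | green | 5 | 9 | NY | 80 | 5 | eng
8 | green | 5 | 9 | NY | 4 | 5 | mkt
After WHERE (1 rows):
items.qty | items.kind | items.id | items.score | cities.city | cities.price | cities.id | cities.dept
2 | gold | 3 | 6 | CHI | 2 | 3 | fin
After GROUP BY (1 rows):
items.id | n
3 | 1
After ORDER BY (1 rows):
items.id | n
3 | 1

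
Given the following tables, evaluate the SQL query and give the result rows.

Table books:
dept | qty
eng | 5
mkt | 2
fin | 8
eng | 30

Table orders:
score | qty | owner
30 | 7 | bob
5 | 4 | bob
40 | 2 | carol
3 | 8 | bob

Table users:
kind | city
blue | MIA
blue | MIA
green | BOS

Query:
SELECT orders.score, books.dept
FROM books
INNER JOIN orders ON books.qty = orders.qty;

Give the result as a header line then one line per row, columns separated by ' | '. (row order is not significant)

After JOIN orders (2 rows):
books.dept | books.qty | orders.score | orders.qty | orders.owner
mkt | 2 | 40 | 2 | carol
fin | 8 | 3 | 8 | bob
After SELECT (2 rows):
orders.score | books.dept
40 | mkt
3 | fin

== RESULT ==
orders.score | books.dept
40 | mkt
3 | fin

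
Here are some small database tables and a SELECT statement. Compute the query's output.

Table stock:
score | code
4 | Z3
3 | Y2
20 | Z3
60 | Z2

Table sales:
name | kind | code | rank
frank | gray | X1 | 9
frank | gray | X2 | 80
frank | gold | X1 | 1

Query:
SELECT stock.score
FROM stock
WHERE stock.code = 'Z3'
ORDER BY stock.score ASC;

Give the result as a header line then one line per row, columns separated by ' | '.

After WHERE (2 rows):
stock.score | stock.code
4 | Z3
20 | Z3
After SELECT (2 rows):
stock.score
4
20
After ORDER BY (2 rows):
stock.score
4
20

== RESULT ==
stock.score
4
20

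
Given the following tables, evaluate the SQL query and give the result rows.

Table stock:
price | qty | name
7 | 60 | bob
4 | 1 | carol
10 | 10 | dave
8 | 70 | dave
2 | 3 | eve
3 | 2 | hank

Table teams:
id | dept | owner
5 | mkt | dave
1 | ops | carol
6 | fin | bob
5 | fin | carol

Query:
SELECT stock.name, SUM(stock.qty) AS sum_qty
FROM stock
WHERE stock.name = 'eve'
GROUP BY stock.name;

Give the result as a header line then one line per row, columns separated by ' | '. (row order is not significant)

After WHERE (1 rows):
stock.price | stock.qty | stock.name
2 | 3 | eve
After GROUP BY (1 rows):
stock.name | sum_qty
eve | 3

== RESULT ==
stock.name | sum_qty
eve | 3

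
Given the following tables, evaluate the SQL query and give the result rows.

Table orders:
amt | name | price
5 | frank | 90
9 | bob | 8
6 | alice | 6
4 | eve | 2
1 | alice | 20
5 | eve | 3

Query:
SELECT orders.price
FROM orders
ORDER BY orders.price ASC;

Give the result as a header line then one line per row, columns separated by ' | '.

After SELECT (6 rows):
orders.price
90
8
6
2
20
3
After ORDER BY (6 rows):
orders.price
2
3
6
8
20
90

== RESULT ==
orders.price
2
3
6
8
20
90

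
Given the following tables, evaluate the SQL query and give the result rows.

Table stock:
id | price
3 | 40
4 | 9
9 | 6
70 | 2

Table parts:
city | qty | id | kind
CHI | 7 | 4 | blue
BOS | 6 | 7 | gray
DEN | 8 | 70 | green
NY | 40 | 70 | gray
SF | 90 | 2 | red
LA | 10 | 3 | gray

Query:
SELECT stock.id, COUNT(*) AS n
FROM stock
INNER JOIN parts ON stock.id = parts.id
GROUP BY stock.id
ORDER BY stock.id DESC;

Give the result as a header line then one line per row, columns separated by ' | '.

== RESULT ==
stock.id | n
70 | 2
4 | 1
3 | 1

Derivation:
After JOIN parts (4 rows):
stock.id | stock.price | parts.city | parts.qty | parts.id | parts.kind
3 | 40 | LA | 10 | 3 | gray
4 | 9 | CHI | 7 | 4 | blue
70 | 2 | DEN | 8 | 70 | green
70 | 2 | NY | 40 | 70 | gray
After GROUP BY (3 rows):
stock.id | n
3 | 1
4 | 1
70 | 2
After ORDER BY (3 rows):
stock.id | n
70 | 2
4 | 1
3 | 1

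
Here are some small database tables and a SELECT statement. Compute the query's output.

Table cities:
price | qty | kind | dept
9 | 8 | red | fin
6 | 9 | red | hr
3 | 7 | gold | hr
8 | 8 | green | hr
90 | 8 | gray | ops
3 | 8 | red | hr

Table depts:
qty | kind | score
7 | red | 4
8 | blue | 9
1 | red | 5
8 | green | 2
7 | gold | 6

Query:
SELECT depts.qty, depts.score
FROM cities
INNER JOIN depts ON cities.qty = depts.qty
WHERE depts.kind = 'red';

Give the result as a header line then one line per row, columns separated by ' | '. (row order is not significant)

== RESULT ==
depts.qty | depts.score
7 | 4

Derivation:
After JOIN depts (10 rows):
cities.price | cities.qty | cities.kind | cities.dept | depts.qty | depts.kind | depts.score
9 | 8 | red | fin | 8 | blue | 9
9 | 8 | red | fin | 8 | green | 2
3 | 7 | gold | hr | 7 | red | 4
3 | 7 | gold | hr | 7 | gold | 6
8 | 8 | green | hr | 8 | blue | 9
8 | 8 | green | hr | 8 | green | 2
90 | 8 | gray | ops | 8 | blue | 9
90 | 8 | gray | ops | 8 | green | 2
3 | 8 | red | hr | 8 | blue | 9
3 | 8 | red | hr | 8 | green | 2
After WHERE (1 rows):
cities.price | cities.qty | cities.kind | cities.dept | depts.qty | depts.kind | depts.score
3 | 7 | gold | hr | 7 | red | 4
After SELECT (1 rows):
depts.qty | depts.score
7 | 4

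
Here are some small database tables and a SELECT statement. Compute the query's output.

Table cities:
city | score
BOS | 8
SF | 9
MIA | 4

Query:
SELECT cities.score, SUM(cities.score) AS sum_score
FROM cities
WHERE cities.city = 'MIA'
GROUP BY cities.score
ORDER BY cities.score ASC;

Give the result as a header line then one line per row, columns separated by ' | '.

After WHERE (1 rows):
cities.city | cities.score
MIA | 4
After GROUP BY (1 rows):
cities.score | sum_score
4 | 4
After ORDER BY (1 rows):
cities.score | sum_score
4 | 4

== RESULT ==
cities.score | sum_score
4 | 4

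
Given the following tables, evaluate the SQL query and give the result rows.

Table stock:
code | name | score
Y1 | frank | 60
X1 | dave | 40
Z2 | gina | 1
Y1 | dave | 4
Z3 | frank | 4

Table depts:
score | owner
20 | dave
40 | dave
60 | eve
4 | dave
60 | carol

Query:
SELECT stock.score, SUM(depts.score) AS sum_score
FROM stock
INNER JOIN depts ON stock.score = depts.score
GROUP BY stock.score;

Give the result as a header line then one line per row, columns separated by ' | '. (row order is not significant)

== RESULT ==
stock.score | sum_score
60 | 120
40 | 40
4 | 8

Derivation:
After JOIN depts (5 rows):
stock.code | stock.name | stock.score | depts.score | depts.owner
Y1 | frank | 60 | 60 | eve
Y1 | frank | 60 | 60 | carol
X1 | dave | 40 | 40 | dave
Y1 | dave | 4 | 4 | dave
Z3 | frank | 4 | 4 | dave
After GROUP BY (3 rows):
stock.score | sum_score
60 | 120
40 | 40
4 | 8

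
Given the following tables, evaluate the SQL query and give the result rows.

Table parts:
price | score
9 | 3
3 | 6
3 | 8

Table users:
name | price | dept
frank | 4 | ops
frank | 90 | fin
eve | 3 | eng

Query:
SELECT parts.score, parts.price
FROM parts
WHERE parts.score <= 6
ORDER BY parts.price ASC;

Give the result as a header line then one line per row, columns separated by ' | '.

== RESULT ==
parts.score | parts.price
6 | 3
3 | 9

Derivation:
After WHERE (2 rows):
parts.price | parts.score
9 | 3
3 | 6
After SELECT (2 rows):
parts.score | parts.price
3 | 9
6 | 3
After ORDER BY (2 rows):
parts.score | parts.price
6 | 3
3 | 9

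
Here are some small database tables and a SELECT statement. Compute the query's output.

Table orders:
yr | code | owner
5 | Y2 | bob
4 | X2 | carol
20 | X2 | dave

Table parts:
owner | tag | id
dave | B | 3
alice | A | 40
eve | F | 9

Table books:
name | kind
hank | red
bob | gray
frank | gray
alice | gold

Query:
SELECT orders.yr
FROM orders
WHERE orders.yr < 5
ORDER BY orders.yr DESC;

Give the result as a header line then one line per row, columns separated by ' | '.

After WHERE (1 rows):
orders.yr | orders.code | orders.owner
4 | X2 | carol
After SELECT (1 rows):
orders.yr
4
After ORDER BY (1 rows):
orders.yr
4

== RESULT ==
orders.yr
4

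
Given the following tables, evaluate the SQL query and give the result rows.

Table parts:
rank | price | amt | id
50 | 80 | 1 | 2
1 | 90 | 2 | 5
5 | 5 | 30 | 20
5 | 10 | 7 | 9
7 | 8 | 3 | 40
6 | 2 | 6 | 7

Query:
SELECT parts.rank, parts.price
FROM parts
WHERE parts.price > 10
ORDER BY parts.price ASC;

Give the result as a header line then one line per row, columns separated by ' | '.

== RESULT ==
parts.rank | parts.price
50 | 80
1 | 90

Derivation:
After WHERE (2 rows):
parts.rank | parts.price | parts.amt | parts.id
50 | 80 | 1 | 2
1 | 90 | 2 | 5
After SELECT (2 rows):
parts.rank | parts.price
50 | 80
1 | 90
After ORDER BY (2 rows):
parts.rank | parts.price
50 | 80
1 | 90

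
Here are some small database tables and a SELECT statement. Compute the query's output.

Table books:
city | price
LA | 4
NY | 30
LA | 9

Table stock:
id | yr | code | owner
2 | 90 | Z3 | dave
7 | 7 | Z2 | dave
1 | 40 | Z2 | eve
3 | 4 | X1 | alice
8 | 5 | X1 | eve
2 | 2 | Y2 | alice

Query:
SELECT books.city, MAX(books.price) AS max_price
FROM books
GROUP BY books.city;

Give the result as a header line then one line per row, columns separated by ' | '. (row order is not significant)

== RESULT ==
books.city | max_price
LA | 9
NY | 30

Derivation:
After GROUP BY (2 rows):
books.city | max_price
LA | 9
NY | 30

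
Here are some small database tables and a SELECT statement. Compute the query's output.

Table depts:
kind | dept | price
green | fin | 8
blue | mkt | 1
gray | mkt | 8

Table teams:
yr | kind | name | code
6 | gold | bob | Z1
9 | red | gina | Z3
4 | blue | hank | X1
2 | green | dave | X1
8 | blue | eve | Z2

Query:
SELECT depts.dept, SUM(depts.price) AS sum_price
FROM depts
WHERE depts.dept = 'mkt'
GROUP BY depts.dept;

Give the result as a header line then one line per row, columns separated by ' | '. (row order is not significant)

After WHERE (2 rows):
depts.kind | depts.dept | depts.price
blue | mkt | 1
gray | mkt | 8
After GROUP BY (1 rows):
depts.dept | sum_price
mkt | 9

== RESULT ==
depts.dept | sum_price
mkt | 9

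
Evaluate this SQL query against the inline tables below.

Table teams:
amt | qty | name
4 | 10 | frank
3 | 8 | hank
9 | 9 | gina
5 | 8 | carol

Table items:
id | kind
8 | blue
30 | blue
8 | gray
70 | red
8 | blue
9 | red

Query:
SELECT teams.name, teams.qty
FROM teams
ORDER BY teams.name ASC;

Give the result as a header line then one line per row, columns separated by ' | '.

== RESULT ==
teams.name | teams.qty
carol | 8
frank | 10
gina | 9
hank | 8

Derivation:
After SELECT (4 rows):
teams.name | teams.qty
frank | 10
hank | 8
gina | 9
carol | 8
After ORDER BY (4 rows):
teams.name | teams.qty
carol | 8
frank | 10
gina | 9
hank | 8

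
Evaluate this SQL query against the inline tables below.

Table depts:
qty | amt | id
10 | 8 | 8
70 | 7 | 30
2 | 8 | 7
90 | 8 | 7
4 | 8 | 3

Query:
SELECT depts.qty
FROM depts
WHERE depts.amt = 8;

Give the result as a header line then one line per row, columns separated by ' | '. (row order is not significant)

== RESULT ==
depts.qty
10
2
90
4

Derivation:
After WHERE (4 rows):
depts.qty | depts.amt | depts.id
10 | 8 | 8
2 | 8 | 7
90 | 8 | 7
4 | 8 | 3
After SELECT (4 rows):
depts.qty
10
2
90
4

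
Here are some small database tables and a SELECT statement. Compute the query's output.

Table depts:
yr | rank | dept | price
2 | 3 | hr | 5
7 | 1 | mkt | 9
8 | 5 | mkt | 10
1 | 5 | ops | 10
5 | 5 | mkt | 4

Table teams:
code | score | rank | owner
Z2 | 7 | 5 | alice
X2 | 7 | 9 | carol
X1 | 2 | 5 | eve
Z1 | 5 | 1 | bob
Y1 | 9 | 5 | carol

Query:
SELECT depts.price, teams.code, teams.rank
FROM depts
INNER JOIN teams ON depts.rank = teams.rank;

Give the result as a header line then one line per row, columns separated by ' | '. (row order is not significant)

After JOIN teams (10 rows):
depts.yr | depts.rank | depts.dept | depts.price | teams.code | teams.score | teams.rank | teams.owner
7 | 1 | mkt | 9 | Z1 | 5 | 1 | bob
8 | 5 | mkt | 10 | Z2 | 7 | 5 | alice
8 | 5 | mkt | 10 | X1 | 2 | 5 | eve
8 | 5 | mkt | 10 | Y1 | 9 | 5 | carol
1 | 5 | ops | 10 | Z2 | 7 | 5 | alice
1 | 5 | ops | 10 | X1 | 2 | 5 | eve
1 | 5 | ops | 10 | Y1 | 9 | 5 | carol
5 | 5 | mkt | 4 | Z2 | 7 | 5 | alice
5 | 5 | mkt | 4 | X1 | 2 | 5 | eve
5 | 5 | mkt | 4 | Y1 | 9 | 5 | carol
After SELECT (10 rows):
depts.price | teams.code | teams.rank
9 | Z1 | 1
10 | Z2 | 5
10 | X1 | 5
10 | Y1 | 5
10 | Z2 | 5
10 | X1 | 5
10 | Y1 | 5
4 | Z2 | 5
4 | X1 | 5
4 | Y1 | 5

== RESULT ==
depts.price | teams.code | teams.rank
9 | Z1 | 1
10 | Z2 | 5
10 | X1 | 5
10 | Y1 | 5
10 | Z2 | 5
10 | X1 | 5
10 | Y1 | 5
4 | Z2 | 5
4 | X1 | 5
4 | Y1 | 5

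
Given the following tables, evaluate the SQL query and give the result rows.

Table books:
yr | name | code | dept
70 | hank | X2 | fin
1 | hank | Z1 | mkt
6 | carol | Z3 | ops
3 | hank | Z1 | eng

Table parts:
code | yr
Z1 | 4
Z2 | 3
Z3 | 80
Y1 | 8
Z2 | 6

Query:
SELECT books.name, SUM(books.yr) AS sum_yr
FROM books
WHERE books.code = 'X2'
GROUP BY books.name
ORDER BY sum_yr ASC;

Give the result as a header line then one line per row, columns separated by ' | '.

After WHERE (1 rows):
books.yr | books.name | books.code | books.dept
70 | hank | X2 | fin
After GROUP BY (1 rows):
books.name | sum_yr
hank | 70
After ORDER BY (1 rows):
books.name | sum_yr
hank | 70

== RESULT ==
books.name | sum_yr
hank | 70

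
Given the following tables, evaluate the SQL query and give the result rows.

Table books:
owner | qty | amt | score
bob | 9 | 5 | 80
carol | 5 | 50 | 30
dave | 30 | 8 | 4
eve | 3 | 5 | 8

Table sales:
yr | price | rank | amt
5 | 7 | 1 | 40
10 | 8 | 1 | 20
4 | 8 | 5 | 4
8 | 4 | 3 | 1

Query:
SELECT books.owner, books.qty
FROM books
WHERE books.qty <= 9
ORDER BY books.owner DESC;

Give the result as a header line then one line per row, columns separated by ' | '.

== RESULT ==
books.owner | books.qty
eve | 3
carol | 5
bob | 9

Derivation:
After WHERE (3 rows):
books.owner | books.qty | books.amt | books.score
bob | 9 | 5 | 80
carol | 5 | 50 | 30
eve | 3 | 5 | 8
After SELECT (3 rows):
books.owner | books.qty
bob | 9
carol | 5
eve | 3
After ORDER BY (3 rows):
books.owner | books.qty
eve | 3
carol | 5
bob | 9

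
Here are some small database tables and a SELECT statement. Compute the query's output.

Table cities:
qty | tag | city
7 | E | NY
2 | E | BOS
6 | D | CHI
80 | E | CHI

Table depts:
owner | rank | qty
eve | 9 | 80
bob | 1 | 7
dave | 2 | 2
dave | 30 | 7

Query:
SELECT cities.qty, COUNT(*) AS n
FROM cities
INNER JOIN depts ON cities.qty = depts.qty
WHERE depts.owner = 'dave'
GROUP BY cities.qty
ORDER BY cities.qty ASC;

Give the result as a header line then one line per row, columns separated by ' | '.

After JOIN depts (4 rows):
cities.qty | cities.tag | cities.city | depts.owner | depts.rank | depts.qty
7 | E | NY | bob | 1 | 7
7 | E | NY | dave | 30 | 7
2 | E | BOS | dave | 2 | 2
80 | E | CHI | eve | 9 | 80
After WHERE (2 rows):
cities.qty | cities.tag | cities.city | depts.owner | depts.rank | depts.qty
7 | E | NY | dave | 30 | 7
2 | E | BOS | dave | 2 | 2
After GROUP BY (2 rows):
cities.qty | n
7 | 1
2 | 1
After ORDER BY (2 rows):
cities.qty | n
2 | 1
7 | 1

== RESULT ==
cities.qty | n
2 | 1
7 | 1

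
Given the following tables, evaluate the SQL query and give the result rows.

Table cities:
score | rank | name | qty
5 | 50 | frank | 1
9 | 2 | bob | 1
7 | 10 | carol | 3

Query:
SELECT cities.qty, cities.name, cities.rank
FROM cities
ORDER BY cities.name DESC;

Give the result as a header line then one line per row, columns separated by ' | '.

After SELECT (3 rows):
cities.qty | cities.name | cities.rank
1 | frank | 50
1 | bob | 2
3 | carol | 10
After ORDER BY (3 rows):
cities.qty | cities.name | cities.rank
1 | frank | 50
3 | carol | 10
1 | bob | 2

== RESULT ==
cities.qty | cities.name | cities.rank
1 | frank | 50
3 | carol | 10
1 | bob | 2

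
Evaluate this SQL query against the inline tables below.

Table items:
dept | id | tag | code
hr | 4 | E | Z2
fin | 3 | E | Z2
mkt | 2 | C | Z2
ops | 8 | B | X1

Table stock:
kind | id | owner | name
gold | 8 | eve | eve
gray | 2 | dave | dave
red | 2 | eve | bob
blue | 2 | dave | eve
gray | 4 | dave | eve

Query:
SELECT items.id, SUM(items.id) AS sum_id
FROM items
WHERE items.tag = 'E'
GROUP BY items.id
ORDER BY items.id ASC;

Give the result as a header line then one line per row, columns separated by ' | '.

After WHERE (2 rows):
items.dept | items.id | items.tag | items.code
hr | 4 | E | Z2
fin | 3 | E | Z2
After GROUP BY (2 rows):
items.id | sum_id
4 | 4
3 | 3
After ORDER BY (2 rows):
items.id | sum_id
3 | 3
4 | 4

== RESULT ==
items.id | sum_id
3 | 3
4 | 4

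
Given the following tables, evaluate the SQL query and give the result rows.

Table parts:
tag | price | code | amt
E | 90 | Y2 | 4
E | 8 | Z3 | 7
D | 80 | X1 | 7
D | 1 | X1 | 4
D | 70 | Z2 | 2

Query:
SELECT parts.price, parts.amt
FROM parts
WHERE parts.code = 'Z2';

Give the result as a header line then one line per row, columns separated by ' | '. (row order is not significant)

== RESULT ==
parts.price | parts.amt
70 | 2

Derivation:
After WHERE (1 rows):
parts.tag | parts.price | parts.code | parts.amt
D | 70 | Z2 | 2
After SELECT (1 rows):
parts.price | parts.amt
70 | 2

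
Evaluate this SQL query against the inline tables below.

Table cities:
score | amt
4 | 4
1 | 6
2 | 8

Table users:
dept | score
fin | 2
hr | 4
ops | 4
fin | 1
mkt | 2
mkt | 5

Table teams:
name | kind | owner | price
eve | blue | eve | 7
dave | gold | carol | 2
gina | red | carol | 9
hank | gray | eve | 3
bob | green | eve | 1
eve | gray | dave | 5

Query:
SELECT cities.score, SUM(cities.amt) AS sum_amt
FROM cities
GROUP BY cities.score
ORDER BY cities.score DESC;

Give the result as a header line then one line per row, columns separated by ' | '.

== RESULT ==
cities.score | sum_amt
4 | 4
2 | 8
1 | 6

Derivation:
After GROUP BY (3 rows):
cities.score | sum_amt
4 | 4
1 | 6
2 | 8
After ORDER BY (3 rows):
cities.score | sum_amt
4 | 4
2 | 8
1 | 6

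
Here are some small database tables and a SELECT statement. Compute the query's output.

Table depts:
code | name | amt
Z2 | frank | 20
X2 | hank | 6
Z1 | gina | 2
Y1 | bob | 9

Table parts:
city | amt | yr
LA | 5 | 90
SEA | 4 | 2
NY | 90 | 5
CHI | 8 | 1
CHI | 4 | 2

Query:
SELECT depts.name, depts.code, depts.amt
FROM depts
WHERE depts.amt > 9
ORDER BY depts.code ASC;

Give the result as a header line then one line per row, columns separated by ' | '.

After WHERE (1 rows):
depts.code | depts.name | depts.amt
Z2 | frank | 20
After SELECT (1 rows):
depts.name | depts.code | depts.amt
frank | Z2 | 20
After ORDER BY (1 rows):
depts.name | depts.code | depts.amt
frank | Z2 | 20

== RESULT ==
depts.name | depts.code | depts.amt
frank | Z2 | 20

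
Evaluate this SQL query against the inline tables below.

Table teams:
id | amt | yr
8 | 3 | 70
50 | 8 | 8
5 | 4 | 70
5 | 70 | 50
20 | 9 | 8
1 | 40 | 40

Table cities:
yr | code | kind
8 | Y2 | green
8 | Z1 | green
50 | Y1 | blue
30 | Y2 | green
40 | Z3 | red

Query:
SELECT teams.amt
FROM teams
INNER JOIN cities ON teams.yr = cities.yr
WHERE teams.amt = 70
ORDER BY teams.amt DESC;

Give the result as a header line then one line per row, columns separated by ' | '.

After JOIN cities (6 rows):
teams.id | teams.amt | teams.yr | cities.yr | cities.code | cities.kind
50 | 8 | 8 | 8 | Y2 | green
50 | 8 | 8 | 8 | Z1 | green
5 | 70 | 50 | 50 | Y1 | blue
20 | 9 | 8 | 8 | Y2 | green
20 | 9 | 8 | 8 | Z1 | green
1 | 40 | 40 | 40 | Z3 | red
After WHERE (1 rows):
teams.id | teams.amt | teams.yr | cities.yr | cities.code | cities.kind
5 | 70 | 50 | 50 | Y1 | blue
After SELECT (1 rows):
teams.amt
70
After ORDER BY (1 rows):
teams.amt
70

== RESULT ==
teams.amt
70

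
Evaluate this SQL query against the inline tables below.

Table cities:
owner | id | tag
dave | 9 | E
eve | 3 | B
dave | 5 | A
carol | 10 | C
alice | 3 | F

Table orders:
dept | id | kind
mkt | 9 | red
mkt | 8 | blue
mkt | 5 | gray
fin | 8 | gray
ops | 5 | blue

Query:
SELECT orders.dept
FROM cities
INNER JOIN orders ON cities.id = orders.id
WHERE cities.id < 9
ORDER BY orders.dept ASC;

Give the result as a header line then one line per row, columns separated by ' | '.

After JOIN orders (3 rows):
cities.owner | cities.id | cities.tag | orders.dept | orders.id | orders.kind
dave | 9 | E | mkt | 9 | red
dave | 5 | A | mkt | 5 | gray
dave | 5 | A | ops | 5 | blue
After WHERE (2 rows):
cities.owner | cities.id | cities.tag | orders.dept | orders.id | orders.kind
dave | 5 | A | mkt | 5 | gray
dave | 5 | A | ops | 5 | blue
After SELECT (2 rows):
orders.dept
mkt
ops
After ORDER BY (2 rows):
orders.dept
mkt
ops

== RESULT ==
orders.dept
mkt
ops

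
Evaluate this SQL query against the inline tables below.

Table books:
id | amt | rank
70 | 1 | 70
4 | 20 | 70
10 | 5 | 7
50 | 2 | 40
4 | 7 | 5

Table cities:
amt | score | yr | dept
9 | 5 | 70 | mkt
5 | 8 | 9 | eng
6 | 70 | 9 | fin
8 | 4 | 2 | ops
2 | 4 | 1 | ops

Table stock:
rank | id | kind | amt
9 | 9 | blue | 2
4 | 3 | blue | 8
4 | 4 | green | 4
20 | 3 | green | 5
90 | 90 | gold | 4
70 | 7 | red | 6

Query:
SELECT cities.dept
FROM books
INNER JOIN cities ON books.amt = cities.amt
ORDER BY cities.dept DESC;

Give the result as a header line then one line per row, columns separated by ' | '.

== RESULT ==
cities.dept
ops
eng

Derivation:
After JOIN cities (2 rows):
books.id | books.amt | books.rank | cities.amt | cities.score | cities.yr | cities.dept
10 | 5 | 7 | 5 | 8 | 9 | eng
50 | 2 | 40 | 2 | 4 | 1 | ops
After SELECT (2 rows):
cities.dept
eng
ops
After ORDER BY (2 rows):
cities.dept
ops
eng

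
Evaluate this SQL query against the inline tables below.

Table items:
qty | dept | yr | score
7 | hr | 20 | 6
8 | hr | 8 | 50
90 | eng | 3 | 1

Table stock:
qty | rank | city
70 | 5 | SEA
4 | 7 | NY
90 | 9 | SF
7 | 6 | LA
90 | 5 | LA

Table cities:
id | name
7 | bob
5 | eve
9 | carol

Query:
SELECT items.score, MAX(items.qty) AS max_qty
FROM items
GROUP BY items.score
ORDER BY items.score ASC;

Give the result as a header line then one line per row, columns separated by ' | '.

After GROUP BY (3 rows):
items.score | max_qty
6 | 7
50 | 8
1 | 90
After ORDER BY (3 rows):
items.score | max_qty
1 | 90
6 | 7
50 | 8

== RESULT ==
items.score | max_qty
1 | 90
6 | 7
50 | 8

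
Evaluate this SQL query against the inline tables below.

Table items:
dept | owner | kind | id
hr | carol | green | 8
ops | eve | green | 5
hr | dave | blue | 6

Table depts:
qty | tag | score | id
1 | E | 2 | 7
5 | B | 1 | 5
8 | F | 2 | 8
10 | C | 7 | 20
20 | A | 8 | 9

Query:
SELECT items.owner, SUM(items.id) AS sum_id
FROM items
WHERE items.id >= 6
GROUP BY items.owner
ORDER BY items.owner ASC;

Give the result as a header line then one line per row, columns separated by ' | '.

== RESULT ==
items.owner | sum_id
carol | 8
dave | 6

Derivation:
After WHERE (2 rows):
items.dept | items.owner | items.kind | items.id
hr | carol | green | 8
hr | dave | blue | 6
After GROUP BY (2 rows):
items.owner | sum_id
carol | 8
dave | 6
After ORDER BY (2 rows):
items.owner | sum_id
carol | 8
dave | 6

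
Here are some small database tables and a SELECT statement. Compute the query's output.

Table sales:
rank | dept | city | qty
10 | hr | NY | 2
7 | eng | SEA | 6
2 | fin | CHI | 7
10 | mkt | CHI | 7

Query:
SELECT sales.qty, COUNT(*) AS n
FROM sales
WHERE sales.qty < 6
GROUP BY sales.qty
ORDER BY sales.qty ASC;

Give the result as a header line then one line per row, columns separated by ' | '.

== RESULT ==
sales.qty | n
2 | 1

Derivation:
After WHERE (1 rows):
sales.rank | sales.dept | sales.city | sales.qty
10 | hr | NY | 2
After GROUP BY (1 rows):
sales.qty | n
2 | 1
After ORDER BY (1 rows):
sales.qty | n
2 | 1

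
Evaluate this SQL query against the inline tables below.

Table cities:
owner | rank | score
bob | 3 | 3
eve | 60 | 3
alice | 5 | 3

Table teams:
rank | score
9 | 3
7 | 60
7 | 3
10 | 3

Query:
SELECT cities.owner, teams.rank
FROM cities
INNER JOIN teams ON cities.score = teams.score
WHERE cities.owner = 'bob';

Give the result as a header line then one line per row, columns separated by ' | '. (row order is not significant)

After JOIN teams (9 rows):
cities.owner | cities.rank | cities.score | teams.rank | teams.score
bob | 3 | 3 | 9 | 3
bob | 3 | 3 | 7 | 3
bob | 3 | 3 | 10 | 3
eve | 60 | 3 | 9 | 3
eve | 60 | 3 | 7 | 3
eve | 60 | 3 | 10 | 3
alice | 5 | 3 | 9 | 3
alice | 5 | 3 | 7 | 3
alice | 5 | 3 | 10 | 3
After WHERE (3 rows):
cities.owner | cities.rank | cities.score | teams.rank | teams.score
bob | 3 | 3 | 9 | 3
bob | 3 | 3 | 7 | 3
bob | 3 | 3 | 10 | 3
After SELECT (3 rows):
cities.owner | teams.rank
bob | 9
bob | 7
bob | 10

== RESULT ==
cities.owner | teams.rank
bob | 9
bob | 7
bob | 10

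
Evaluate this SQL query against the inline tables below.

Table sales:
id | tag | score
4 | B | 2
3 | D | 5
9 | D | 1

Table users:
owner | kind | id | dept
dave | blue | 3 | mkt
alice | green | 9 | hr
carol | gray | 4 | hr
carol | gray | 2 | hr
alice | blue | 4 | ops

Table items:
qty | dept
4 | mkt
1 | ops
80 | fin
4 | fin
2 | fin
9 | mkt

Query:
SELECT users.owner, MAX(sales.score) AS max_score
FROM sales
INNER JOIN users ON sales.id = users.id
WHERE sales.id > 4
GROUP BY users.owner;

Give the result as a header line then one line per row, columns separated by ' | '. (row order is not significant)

== RESULT ==
users.owner | max_score
alice | 1

Derivation:
After JOIN users (4 rows):
sales.id | sales.tag | sales.score | users.owner | users.kind | users.id | users.dept
4 | B | 2 | carol | gray | 4 | hr
4 | B | 2 | alice | blue | 4 | ops
3 | D | 5 | dave | blue | 3 | mkt
9 | D | 1 | alice | green | 9 | hr
After WHERE (1 rows):
sales.id | sales.tag | sales.score | users.owner | users.kind | users.id | users.dept
9 | D | 1 | alice | green | 9 | hr
After GROUP BY (1 rows):
users.owner | max_score
alice | 1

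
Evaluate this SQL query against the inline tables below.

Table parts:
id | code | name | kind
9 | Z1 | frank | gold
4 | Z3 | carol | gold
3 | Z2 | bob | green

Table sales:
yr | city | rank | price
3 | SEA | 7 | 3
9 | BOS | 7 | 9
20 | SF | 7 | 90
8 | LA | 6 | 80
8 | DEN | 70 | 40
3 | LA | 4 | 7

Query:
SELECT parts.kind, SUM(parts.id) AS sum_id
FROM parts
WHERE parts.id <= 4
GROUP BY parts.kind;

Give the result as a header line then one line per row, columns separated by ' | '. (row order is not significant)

== RESULT ==
parts.kind | sum_id
gold | 4
green | 3

Derivation:
After WHERE (2 rows):
parts.id | parts.code | parts.name | parts.kind
4 | Z3 | carol | gold
3 | Z2 | bob | green
After GROUP BY (2 rows):
parts.kind | sum_id
gold | 4
green | 3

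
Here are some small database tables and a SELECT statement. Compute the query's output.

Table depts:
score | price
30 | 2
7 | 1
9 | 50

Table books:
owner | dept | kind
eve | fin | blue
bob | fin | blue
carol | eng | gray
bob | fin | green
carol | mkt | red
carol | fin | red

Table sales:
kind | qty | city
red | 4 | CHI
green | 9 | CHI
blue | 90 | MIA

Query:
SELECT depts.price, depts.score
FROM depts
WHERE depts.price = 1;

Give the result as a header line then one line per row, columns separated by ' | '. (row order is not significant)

== RESULT ==
depts.price | depts.score
1 | 7

Derivation:
After WHERE (1 rows):
depts.score | depts.price
7 | 1
After SELECT (1 rows):
depts.price | depts.score
1 | 7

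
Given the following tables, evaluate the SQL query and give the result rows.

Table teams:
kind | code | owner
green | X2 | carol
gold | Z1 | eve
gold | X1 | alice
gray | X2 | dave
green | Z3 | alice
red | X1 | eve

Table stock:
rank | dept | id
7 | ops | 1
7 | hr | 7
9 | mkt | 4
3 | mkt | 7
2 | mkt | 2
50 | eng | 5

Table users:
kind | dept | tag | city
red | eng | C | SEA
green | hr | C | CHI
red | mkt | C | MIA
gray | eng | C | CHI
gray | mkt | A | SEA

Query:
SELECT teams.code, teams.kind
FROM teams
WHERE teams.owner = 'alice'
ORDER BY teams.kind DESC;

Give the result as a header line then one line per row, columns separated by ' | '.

After WHERE (2 rows):
teams.kind | teams.code | teams.owner
gold | X1 | alice
green | Z3 | alice
After SELECT (2 rows):
teams.code | teams.kind
X1 | gold
Z3 | green
After ORDER BY (2 rows):
teams.code | teams.kind
Z3 | green
X1 | gold

== RESULT ==
teams.code | teams.kind
Z3 | green
X1 | gold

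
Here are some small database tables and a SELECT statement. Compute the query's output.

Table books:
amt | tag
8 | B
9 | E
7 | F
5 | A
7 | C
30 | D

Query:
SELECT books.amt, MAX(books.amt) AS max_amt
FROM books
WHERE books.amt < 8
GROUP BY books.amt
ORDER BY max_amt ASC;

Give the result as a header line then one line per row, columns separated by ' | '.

== RESULT ==
books.amt | max_amt
5 | 5
7 | 7

Derivation:
After WHERE (3 rows):
books.amt | books.tag
7 | F
5 | A
7 | C
After GROUP BY (2 rows):
books.amt | max_amt
7 | 7
5 | 5
After ORDER BY (2 rows):
books.amt | max_amt
5 | 5
7 | 7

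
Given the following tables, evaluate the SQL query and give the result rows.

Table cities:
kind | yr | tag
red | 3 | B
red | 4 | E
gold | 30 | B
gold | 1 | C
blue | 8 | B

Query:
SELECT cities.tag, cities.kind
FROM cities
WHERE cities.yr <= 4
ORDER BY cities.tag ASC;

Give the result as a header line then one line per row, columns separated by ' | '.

== RESULT ==
cities.tag | cities.kind
B | red
C | gold
E | red

Derivation:
After WHERE (3 rows):
cities.kind | cities.yr | cities.tag
red | 3 | B
red | 4 | E
gold | 1 | C
After SELECT (3 rows):
cities.tag | cities.kind
B | red
E | red
C | gold
After ORDER BY (3 rows):
cities.tag | cities.kind
B | red
C | gold
E | red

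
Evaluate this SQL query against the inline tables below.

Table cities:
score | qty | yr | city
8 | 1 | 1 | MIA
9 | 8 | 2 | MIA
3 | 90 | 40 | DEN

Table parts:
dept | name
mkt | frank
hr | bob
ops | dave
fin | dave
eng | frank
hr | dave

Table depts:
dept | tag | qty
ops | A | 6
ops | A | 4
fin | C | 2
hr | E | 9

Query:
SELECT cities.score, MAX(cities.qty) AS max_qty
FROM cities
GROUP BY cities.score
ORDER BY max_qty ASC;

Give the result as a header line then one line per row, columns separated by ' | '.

After GROUP BY (3 rows):
cities.score | max_qty
8 | 1
9 | 8
3 | 90
After ORDER BY (3 rows):
cities.score | max_qty
8 | 1
9 | 8
3 | 90

== RESULT ==
cities.score | max_qty
8 | 1
9 | 8
3 | 90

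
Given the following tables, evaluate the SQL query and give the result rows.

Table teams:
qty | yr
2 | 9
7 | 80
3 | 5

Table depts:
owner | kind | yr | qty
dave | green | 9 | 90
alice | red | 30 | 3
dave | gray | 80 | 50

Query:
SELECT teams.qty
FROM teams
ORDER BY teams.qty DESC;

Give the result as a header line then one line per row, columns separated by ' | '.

== RESULT ==
teams.qty
7
3
2

Derivation:
After SELECT (3 rows):
teams.qty
2
7
3
After ORDER BY (3 rows):
teams.qty
7
3
2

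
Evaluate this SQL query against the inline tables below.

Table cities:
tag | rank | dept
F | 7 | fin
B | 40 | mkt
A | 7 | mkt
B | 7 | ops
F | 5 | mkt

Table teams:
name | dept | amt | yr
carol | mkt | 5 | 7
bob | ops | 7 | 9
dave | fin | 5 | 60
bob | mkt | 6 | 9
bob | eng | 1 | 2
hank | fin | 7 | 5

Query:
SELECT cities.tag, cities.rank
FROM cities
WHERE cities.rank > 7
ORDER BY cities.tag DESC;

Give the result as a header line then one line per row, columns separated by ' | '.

== RESULT ==
cities.tag | cities.rank
B | 40

Derivation:
After WHERE (1 rows):
cities.tag | cities.rank | cities.dept
B | 40 | mkt
After SELECT (1 rows):
cities.tag | cities.rank
B | 40
After ORDER BY (1 rows):
cities.tag | cities.rank
B | 40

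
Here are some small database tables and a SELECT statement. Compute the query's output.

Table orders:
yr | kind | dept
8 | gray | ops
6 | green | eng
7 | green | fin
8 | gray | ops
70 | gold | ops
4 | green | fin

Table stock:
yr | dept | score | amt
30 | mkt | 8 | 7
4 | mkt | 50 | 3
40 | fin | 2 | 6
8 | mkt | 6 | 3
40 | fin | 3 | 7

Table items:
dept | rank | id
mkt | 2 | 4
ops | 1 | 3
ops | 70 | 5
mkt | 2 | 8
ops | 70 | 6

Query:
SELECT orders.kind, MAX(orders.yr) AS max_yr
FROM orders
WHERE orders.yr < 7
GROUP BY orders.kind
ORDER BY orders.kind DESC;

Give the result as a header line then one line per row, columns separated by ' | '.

After WHERE (2 rows):
orders.yr | orders.kind | orders.dept
6 | green | eng
4 | green | fin
After GROUP BY (1 rows):
orders.kind | max_yr
green | 6
After ORDER BY (1 rows):
orders.kind | max_yr
green | 6

== RESULT ==
orders.kind | max_yr
green | 6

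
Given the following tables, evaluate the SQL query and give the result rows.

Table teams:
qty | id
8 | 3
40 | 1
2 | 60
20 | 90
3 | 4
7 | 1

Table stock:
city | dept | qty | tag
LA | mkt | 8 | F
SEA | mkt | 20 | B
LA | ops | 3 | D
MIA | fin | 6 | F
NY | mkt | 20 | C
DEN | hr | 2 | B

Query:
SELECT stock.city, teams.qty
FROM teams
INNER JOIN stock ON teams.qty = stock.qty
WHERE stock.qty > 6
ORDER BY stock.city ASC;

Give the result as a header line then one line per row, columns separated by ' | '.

After JOIN stock (5 rows):
teams.qty | teams.id | stock.city | stock.dept | stock.qty | stock.tag
8 | 3 | LA | mkt | 8 | F
2 | 60 | DEN | hr | 2 | B
20 | 90 | SEA | mkt | 20 | B
20 | 90 | NY | mkt | 20 | C
3 | 4 | LA | ops | 3 | D
After WHERE (3 rows):
teams.qty | teams.id | stock.city | stock.dept | stock.qty | stock.tag
8 | 3 | LA | mkt | 8 | F
20 | 90 | SEA | mkt | 20 | B
20 | 90 | NY | mkt | 20 | C
After SELECT (3 rows):
stock.city | teams.qty
LA | 8
SEA | 20
NY | 20
After ORDER BY (3 rows):
stock.city | teams.qty
LA | 8
NY | 20
SEA | 20

== RESULT ==
stock.city | teams.qty
LA | 8
NY | 20
SEA | 20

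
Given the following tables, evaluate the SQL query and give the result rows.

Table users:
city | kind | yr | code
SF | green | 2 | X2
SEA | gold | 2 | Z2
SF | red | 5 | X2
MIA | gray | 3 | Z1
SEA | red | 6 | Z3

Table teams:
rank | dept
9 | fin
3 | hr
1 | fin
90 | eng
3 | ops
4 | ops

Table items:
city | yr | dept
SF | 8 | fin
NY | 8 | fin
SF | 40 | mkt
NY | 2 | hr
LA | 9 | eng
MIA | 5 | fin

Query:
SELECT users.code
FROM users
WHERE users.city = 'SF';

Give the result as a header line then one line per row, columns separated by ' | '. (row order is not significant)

After WHERE (2 rows):
users.city | users.kind | users.yr | users.code
SF | green | 2 | X2
SF | red | 5 | X2
After SELECT (2 rows):
users.code
X2
X2

== RESULT ==
users.code
X2
X2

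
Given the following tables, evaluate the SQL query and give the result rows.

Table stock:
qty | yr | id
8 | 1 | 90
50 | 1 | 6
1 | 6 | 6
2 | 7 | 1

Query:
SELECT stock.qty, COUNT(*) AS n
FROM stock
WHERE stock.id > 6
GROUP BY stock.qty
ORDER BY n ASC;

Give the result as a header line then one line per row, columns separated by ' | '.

== RESULT ==
stock.qty | n
8 | 1

Derivation:
After WHERE (1 rows):
stock.qty | stock.yr | stock.id
8 | 1 | 90
After GROUP BY (1 rows):
stock.qty | n
8 | 1
After ORDER BY (1 rows):
stock.qty | n
8 | 1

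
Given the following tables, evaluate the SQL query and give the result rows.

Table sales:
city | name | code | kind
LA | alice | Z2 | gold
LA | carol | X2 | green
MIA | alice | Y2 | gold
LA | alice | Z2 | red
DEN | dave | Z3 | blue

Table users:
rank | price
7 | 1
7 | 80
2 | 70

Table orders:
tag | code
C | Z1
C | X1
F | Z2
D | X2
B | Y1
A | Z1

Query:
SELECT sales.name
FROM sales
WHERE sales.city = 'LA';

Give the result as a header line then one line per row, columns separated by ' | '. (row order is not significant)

== RESULT ==
sales.name
alice
carol
alice

Derivation:
After WHERE (3 rows):
sales.city | sales.name | sales.code | sales.kind
LA | alice | Z2 | gold
LA | carol | X2 | green
LA | alice | Z2 | red
After SELECT (3 rows):
sales.name
alice
carol
alice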